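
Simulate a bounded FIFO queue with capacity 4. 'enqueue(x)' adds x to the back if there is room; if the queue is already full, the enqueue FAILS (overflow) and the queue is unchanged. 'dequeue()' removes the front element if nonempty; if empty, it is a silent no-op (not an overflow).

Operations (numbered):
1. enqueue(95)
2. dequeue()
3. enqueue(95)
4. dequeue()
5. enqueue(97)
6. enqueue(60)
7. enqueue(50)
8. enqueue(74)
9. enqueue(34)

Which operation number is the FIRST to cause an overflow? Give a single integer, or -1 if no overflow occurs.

1. enqueue(95): size=1
2. dequeue(): size=0
3. enqueue(95): size=1
4. dequeue(): size=0
5. enqueue(97): size=1
6. enqueue(60): size=2
7. enqueue(50): size=3
8. enqueue(74): size=4
9. enqueue(34): size=4=cap → OVERFLOW (fail)

Answer: 9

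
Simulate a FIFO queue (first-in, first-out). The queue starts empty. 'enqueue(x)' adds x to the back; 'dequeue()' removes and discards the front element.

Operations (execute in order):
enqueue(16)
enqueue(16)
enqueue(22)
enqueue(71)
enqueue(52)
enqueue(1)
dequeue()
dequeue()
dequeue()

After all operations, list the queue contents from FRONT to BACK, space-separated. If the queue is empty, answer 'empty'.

Answer: 71 52 1

Derivation:
enqueue(16): [16]
enqueue(16): [16, 16]
enqueue(22): [16, 16, 22]
enqueue(71): [16, 16, 22, 71]
enqueue(52): [16, 16, 22, 71, 52]
enqueue(1): [16, 16, 22, 71, 52, 1]
dequeue(): [16, 22, 71, 52, 1]
dequeue(): [22, 71, 52, 1]
dequeue(): [71, 52, 1]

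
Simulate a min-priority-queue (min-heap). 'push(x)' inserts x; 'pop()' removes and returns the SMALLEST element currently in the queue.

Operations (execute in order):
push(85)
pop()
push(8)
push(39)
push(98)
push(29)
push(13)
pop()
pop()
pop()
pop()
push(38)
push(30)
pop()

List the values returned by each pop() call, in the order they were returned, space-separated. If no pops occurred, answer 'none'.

Answer: 85 8 13 29 39 30

Derivation:
push(85): heap contents = [85]
pop() → 85: heap contents = []
push(8): heap contents = [8]
push(39): heap contents = [8, 39]
push(98): heap contents = [8, 39, 98]
push(29): heap contents = [8, 29, 39, 98]
push(13): heap contents = [8, 13, 29, 39, 98]
pop() → 8: heap contents = [13, 29, 39, 98]
pop() → 13: heap contents = [29, 39, 98]
pop() → 29: heap contents = [39, 98]
pop() → 39: heap contents = [98]
push(38): heap contents = [38, 98]
push(30): heap contents = [30, 38, 98]
pop() → 30: heap contents = [38, 98]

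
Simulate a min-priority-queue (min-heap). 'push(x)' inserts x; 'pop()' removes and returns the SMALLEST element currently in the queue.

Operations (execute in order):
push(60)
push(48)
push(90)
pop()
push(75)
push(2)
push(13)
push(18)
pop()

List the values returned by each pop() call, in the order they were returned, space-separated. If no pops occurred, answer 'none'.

Answer: 48 2

Derivation:
push(60): heap contents = [60]
push(48): heap contents = [48, 60]
push(90): heap contents = [48, 60, 90]
pop() → 48: heap contents = [60, 90]
push(75): heap contents = [60, 75, 90]
push(2): heap contents = [2, 60, 75, 90]
push(13): heap contents = [2, 13, 60, 75, 90]
push(18): heap contents = [2, 13, 18, 60, 75, 90]
pop() → 2: heap contents = [13, 18, 60, 75, 90]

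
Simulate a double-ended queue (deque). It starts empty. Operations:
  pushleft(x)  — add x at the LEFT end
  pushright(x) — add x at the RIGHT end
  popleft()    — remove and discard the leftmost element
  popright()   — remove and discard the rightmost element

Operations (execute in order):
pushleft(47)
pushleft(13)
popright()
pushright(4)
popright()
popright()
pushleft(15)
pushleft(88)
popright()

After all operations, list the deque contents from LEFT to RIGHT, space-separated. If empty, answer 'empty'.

pushleft(47): [47]
pushleft(13): [13, 47]
popright(): [13]
pushright(4): [13, 4]
popright(): [13]
popright(): []
pushleft(15): [15]
pushleft(88): [88, 15]
popright(): [88]

Answer: 88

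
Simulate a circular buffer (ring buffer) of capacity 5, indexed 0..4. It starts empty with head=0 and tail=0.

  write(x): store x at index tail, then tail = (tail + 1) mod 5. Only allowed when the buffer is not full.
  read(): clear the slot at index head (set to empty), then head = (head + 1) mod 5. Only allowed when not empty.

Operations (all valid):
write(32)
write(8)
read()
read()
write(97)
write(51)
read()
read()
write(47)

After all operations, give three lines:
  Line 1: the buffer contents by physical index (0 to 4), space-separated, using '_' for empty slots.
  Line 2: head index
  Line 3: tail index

Answer: _ _ _ _ 47
4
0

Derivation:
write(32): buf=[32 _ _ _ _], head=0, tail=1, size=1
write(8): buf=[32 8 _ _ _], head=0, tail=2, size=2
read(): buf=[_ 8 _ _ _], head=1, tail=2, size=1
read(): buf=[_ _ _ _ _], head=2, tail=2, size=0
write(97): buf=[_ _ 97 _ _], head=2, tail=3, size=1
write(51): buf=[_ _ 97 51 _], head=2, tail=4, size=2
read(): buf=[_ _ _ 51 _], head=3, tail=4, size=1
read(): buf=[_ _ _ _ _], head=4, tail=4, size=0
write(47): buf=[_ _ _ _ 47], head=4, tail=0, size=1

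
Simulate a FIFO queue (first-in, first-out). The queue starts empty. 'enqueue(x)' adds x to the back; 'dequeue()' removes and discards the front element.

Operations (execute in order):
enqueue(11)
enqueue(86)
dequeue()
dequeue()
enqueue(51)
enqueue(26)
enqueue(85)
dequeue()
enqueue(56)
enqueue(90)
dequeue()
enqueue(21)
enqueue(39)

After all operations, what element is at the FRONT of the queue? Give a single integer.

Answer: 85

Derivation:
enqueue(11): queue = [11]
enqueue(86): queue = [11, 86]
dequeue(): queue = [86]
dequeue(): queue = []
enqueue(51): queue = [51]
enqueue(26): queue = [51, 26]
enqueue(85): queue = [51, 26, 85]
dequeue(): queue = [26, 85]
enqueue(56): queue = [26, 85, 56]
enqueue(90): queue = [26, 85, 56, 90]
dequeue(): queue = [85, 56, 90]
enqueue(21): queue = [85, 56, 90, 21]
enqueue(39): queue = [85, 56, 90, 21, 39]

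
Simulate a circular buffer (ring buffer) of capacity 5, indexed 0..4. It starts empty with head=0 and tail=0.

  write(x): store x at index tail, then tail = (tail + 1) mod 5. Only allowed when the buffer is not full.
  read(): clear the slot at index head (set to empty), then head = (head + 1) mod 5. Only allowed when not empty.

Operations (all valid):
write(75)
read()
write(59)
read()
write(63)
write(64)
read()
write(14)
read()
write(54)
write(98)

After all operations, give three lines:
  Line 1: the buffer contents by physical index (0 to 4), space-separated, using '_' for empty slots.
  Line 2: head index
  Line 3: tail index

Answer: 54 98 _ _ 14
4
2

Derivation:
write(75): buf=[75 _ _ _ _], head=0, tail=1, size=1
read(): buf=[_ _ _ _ _], head=1, tail=1, size=0
write(59): buf=[_ 59 _ _ _], head=1, tail=2, size=1
read(): buf=[_ _ _ _ _], head=2, tail=2, size=0
write(63): buf=[_ _ 63 _ _], head=2, tail=3, size=1
write(64): buf=[_ _ 63 64 _], head=2, tail=4, size=2
read(): buf=[_ _ _ 64 _], head=3, tail=4, size=1
write(14): buf=[_ _ _ 64 14], head=3, tail=0, size=2
read(): buf=[_ _ _ _ 14], head=4, tail=0, size=1
write(54): buf=[54 _ _ _ 14], head=4, tail=1, size=2
write(98): buf=[54 98 _ _ 14], head=4, tail=2, size=3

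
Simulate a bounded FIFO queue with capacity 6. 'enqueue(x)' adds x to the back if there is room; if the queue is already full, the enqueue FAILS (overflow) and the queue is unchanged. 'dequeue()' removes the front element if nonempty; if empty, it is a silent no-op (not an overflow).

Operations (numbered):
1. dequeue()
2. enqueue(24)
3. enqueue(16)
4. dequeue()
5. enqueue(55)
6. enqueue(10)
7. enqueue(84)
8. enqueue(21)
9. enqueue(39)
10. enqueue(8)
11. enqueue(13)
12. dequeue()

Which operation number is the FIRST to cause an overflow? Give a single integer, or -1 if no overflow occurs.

1. dequeue(): empty, no-op, size=0
2. enqueue(24): size=1
3. enqueue(16): size=2
4. dequeue(): size=1
5. enqueue(55): size=2
6. enqueue(10): size=3
7. enqueue(84): size=4
8. enqueue(21): size=5
9. enqueue(39): size=6
10. enqueue(8): size=6=cap → OVERFLOW (fail)
11. enqueue(13): size=6=cap → OVERFLOW (fail)
12. dequeue(): size=5

Answer: 10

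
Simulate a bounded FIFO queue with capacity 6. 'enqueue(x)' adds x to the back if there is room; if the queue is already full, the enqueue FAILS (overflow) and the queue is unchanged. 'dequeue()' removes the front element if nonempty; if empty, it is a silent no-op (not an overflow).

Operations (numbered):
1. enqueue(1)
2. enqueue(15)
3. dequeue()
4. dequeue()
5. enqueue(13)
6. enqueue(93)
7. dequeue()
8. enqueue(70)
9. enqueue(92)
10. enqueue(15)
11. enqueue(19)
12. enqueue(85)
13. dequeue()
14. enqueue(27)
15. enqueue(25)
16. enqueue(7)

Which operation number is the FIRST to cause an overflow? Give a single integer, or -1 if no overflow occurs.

1. enqueue(1): size=1
2. enqueue(15): size=2
3. dequeue(): size=1
4. dequeue(): size=0
5. enqueue(13): size=1
6. enqueue(93): size=2
7. dequeue(): size=1
8. enqueue(70): size=2
9. enqueue(92): size=3
10. enqueue(15): size=4
11. enqueue(19): size=5
12. enqueue(85): size=6
13. dequeue(): size=5
14. enqueue(27): size=6
15. enqueue(25): size=6=cap → OVERFLOW (fail)
16. enqueue(7): size=6=cap → OVERFLOW (fail)

Answer: 15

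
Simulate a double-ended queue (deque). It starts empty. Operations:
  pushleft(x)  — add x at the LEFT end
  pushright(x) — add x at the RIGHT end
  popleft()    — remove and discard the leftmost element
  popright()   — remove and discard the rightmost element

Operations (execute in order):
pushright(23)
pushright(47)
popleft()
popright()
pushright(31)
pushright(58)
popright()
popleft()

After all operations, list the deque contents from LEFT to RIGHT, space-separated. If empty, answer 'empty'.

Answer: empty

Derivation:
pushright(23): [23]
pushright(47): [23, 47]
popleft(): [47]
popright(): []
pushright(31): [31]
pushright(58): [31, 58]
popright(): [31]
popleft(): []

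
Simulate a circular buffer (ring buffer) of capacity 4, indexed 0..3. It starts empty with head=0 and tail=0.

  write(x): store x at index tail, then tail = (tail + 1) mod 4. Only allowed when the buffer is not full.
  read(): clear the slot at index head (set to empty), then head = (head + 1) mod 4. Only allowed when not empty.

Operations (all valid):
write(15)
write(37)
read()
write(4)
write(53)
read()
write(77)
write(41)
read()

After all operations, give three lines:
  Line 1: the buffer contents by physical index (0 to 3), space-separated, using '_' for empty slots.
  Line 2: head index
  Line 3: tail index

Answer: 77 41 _ 53
3
2

Derivation:
write(15): buf=[15 _ _ _], head=0, tail=1, size=1
write(37): buf=[15 37 _ _], head=0, tail=2, size=2
read(): buf=[_ 37 _ _], head=1, tail=2, size=1
write(4): buf=[_ 37 4 _], head=1, tail=3, size=2
write(53): buf=[_ 37 4 53], head=1, tail=0, size=3
read(): buf=[_ _ 4 53], head=2, tail=0, size=2
write(77): buf=[77 _ 4 53], head=2, tail=1, size=3
write(41): buf=[77 41 4 53], head=2, tail=2, size=4
read(): buf=[77 41 _ 53], head=3, tail=2, size=3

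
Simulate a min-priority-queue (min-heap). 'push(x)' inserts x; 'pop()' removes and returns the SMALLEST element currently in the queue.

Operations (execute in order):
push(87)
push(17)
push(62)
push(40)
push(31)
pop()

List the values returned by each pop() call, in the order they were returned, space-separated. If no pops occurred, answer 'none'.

Answer: 17

Derivation:
push(87): heap contents = [87]
push(17): heap contents = [17, 87]
push(62): heap contents = [17, 62, 87]
push(40): heap contents = [17, 40, 62, 87]
push(31): heap contents = [17, 31, 40, 62, 87]
pop() → 17: heap contents = [31, 40, 62, 87]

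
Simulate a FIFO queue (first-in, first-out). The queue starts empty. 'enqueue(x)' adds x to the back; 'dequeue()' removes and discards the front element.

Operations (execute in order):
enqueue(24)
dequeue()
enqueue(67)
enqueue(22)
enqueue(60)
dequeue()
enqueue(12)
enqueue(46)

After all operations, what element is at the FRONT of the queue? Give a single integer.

enqueue(24): queue = [24]
dequeue(): queue = []
enqueue(67): queue = [67]
enqueue(22): queue = [67, 22]
enqueue(60): queue = [67, 22, 60]
dequeue(): queue = [22, 60]
enqueue(12): queue = [22, 60, 12]
enqueue(46): queue = [22, 60, 12, 46]

Answer: 22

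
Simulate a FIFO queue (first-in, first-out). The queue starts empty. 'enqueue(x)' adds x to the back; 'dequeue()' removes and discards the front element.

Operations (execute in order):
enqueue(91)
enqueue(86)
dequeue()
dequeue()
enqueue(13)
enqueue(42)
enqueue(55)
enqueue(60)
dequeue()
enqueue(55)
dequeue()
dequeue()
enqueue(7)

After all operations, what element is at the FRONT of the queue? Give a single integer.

enqueue(91): queue = [91]
enqueue(86): queue = [91, 86]
dequeue(): queue = [86]
dequeue(): queue = []
enqueue(13): queue = [13]
enqueue(42): queue = [13, 42]
enqueue(55): queue = [13, 42, 55]
enqueue(60): queue = [13, 42, 55, 60]
dequeue(): queue = [42, 55, 60]
enqueue(55): queue = [42, 55, 60, 55]
dequeue(): queue = [55, 60, 55]
dequeue(): queue = [60, 55]
enqueue(7): queue = [60, 55, 7]

Answer: 60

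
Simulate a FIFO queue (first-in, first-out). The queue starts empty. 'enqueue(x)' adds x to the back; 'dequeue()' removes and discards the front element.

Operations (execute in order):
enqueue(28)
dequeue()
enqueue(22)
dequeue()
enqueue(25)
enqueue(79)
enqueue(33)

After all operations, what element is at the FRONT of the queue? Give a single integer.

enqueue(28): queue = [28]
dequeue(): queue = []
enqueue(22): queue = [22]
dequeue(): queue = []
enqueue(25): queue = [25]
enqueue(79): queue = [25, 79]
enqueue(33): queue = [25, 79, 33]

Answer: 25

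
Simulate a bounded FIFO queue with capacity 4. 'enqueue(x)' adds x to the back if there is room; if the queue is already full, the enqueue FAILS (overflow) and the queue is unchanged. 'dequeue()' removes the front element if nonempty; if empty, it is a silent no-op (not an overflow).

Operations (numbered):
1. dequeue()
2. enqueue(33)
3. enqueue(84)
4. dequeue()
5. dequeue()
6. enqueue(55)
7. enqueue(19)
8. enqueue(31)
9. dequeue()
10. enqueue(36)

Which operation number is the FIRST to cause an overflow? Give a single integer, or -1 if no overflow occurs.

1. dequeue(): empty, no-op, size=0
2. enqueue(33): size=1
3. enqueue(84): size=2
4. dequeue(): size=1
5. dequeue(): size=0
6. enqueue(55): size=1
7. enqueue(19): size=2
8. enqueue(31): size=3
9. dequeue(): size=2
10. enqueue(36): size=3

Answer: -1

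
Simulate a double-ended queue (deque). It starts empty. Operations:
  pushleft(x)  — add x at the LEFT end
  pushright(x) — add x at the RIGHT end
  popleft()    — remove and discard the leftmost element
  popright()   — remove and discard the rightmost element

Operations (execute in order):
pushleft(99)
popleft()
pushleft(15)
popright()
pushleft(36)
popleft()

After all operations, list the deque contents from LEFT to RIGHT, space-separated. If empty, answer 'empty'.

Answer: empty

Derivation:
pushleft(99): [99]
popleft(): []
pushleft(15): [15]
popright(): []
pushleft(36): [36]
popleft(): []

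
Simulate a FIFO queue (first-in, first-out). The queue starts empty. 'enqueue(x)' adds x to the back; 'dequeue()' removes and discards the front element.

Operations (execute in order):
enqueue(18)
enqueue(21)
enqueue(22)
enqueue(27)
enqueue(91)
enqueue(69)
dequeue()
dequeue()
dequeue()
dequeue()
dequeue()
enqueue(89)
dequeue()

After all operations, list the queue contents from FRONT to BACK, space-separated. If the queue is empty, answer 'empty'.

enqueue(18): [18]
enqueue(21): [18, 21]
enqueue(22): [18, 21, 22]
enqueue(27): [18, 21, 22, 27]
enqueue(91): [18, 21, 22, 27, 91]
enqueue(69): [18, 21, 22, 27, 91, 69]
dequeue(): [21, 22, 27, 91, 69]
dequeue(): [22, 27, 91, 69]
dequeue(): [27, 91, 69]
dequeue(): [91, 69]
dequeue(): [69]
enqueue(89): [69, 89]
dequeue(): [89]

Answer: 89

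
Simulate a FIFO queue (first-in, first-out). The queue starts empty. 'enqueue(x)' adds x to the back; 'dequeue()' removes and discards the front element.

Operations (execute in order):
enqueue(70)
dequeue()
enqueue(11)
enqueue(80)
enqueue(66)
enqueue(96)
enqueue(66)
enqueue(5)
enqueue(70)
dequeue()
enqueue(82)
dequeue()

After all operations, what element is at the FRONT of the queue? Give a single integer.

Answer: 66

Derivation:
enqueue(70): queue = [70]
dequeue(): queue = []
enqueue(11): queue = [11]
enqueue(80): queue = [11, 80]
enqueue(66): queue = [11, 80, 66]
enqueue(96): queue = [11, 80, 66, 96]
enqueue(66): queue = [11, 80, 66, 96, 66]
enqueue(5): queue = [11, 80, 66, 96, 66, 5]
enqueue(70): queue = [11, 80, 66, 96, 66, 5, 70]
dequeue(): queue = [80, 66, 96, 66, 5, 70]
enqueue(82): queue = [80, 66, 96, 66, 5, 70, 82]
dequeue(): queue = [66, 96, 66, 5, 70, 82]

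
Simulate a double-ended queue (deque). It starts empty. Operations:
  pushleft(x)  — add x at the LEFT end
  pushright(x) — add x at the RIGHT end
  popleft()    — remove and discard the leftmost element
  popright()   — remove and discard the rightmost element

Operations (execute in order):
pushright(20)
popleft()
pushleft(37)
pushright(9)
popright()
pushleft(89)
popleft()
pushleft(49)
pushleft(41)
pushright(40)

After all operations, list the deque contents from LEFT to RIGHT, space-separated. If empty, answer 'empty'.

Answer: 41 49 37 40

Derivation:
pushright(20): [20]
popleft(): []
pushleft(37): [37]
pushright(9): [37, 9]
popright(): [37]
pushleft(89): [89, 37]
popleft(): [37]
pushleft(49): [49, 37]
pushleft(41): [41, 49, 37]
pushright(40): [41, 49, 37, 40]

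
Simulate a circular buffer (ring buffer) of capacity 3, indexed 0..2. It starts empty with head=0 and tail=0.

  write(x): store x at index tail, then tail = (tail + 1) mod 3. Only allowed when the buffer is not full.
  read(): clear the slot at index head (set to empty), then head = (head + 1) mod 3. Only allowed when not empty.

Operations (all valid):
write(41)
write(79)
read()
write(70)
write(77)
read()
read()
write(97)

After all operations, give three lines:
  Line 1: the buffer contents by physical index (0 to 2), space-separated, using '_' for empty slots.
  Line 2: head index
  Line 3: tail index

write(41): buf=[41 _ _], head=0, tail=1, size=1
write(79): buf=[41 79 _], head=0, tail=2, size=2
read(): buf=[_ 79 _], head=1, tail=2, size=1
write(70): buf=[_ 79 70], head=1, tail=0, size=2
write(77): buf=[77 79 70], head=1, tail=1, size=3
read(): buf=[77 _ 70], head=2, tail=1, size=2
read(): buf=[77 _ _], head=0, tail=1, size=1
write(97): buf=[77 97 _], head=0, tail=2, size=2

Answer: 77 97 _
0
2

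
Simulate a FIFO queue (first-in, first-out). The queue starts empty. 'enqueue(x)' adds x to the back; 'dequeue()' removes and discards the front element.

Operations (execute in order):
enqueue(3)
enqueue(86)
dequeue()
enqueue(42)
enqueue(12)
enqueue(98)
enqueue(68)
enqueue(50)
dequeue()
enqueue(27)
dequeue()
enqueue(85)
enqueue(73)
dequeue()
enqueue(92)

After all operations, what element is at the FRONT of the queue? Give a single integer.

enqueue(3): queue = [3]
enqueue(86): queue = [3, 86]
dequeue(): queue = [86]
enqueue(42): queue = [86, 42]
enqueue(12): queue = [86, 42, 12]
enqueue(98): queue = [86, 42, 12, 98]
enqueue(68): queue = [86, 42, 12, 98, 68]
enqueue(50): queue = [86, 42, 12, 98, 68, 50]
dequeue(): queue = [42, 12, 98, 68, 50]
enqueue(27): queue = [42, 12, 98, 68, 50, 27]
dequeue(): queue = [12, 98, 68, 50, 27]
enqueue(85): queue = [12, 98, 68, 50, 27, 85]
enqueue(73): queue = [12, 98, 68, 50, 27, 85, 73]
dequeue(): queue = [98, 68, 50, 27, 85, 73]
enqueue(92): queue = [98, 68, 50, 27, 85, 73, 92]

Answer: 98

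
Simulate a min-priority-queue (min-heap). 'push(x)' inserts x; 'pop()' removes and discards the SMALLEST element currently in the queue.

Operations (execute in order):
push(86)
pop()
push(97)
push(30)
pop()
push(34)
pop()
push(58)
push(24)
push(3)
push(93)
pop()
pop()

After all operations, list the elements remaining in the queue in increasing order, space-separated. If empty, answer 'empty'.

push(86): heap contents = [86]
pop() → 86: heap contents = []
push(97): heap contents = [97]
push(30): heap contents = [30, 97]
pop() → 30: heap contents = [97]
push(34): heap contents = [34, 97]
pop() → 34: heap contents = [97]
push(58): heap contents = [58, 97]
push(24): heap contents = [24, 58, 97]
push(3): heap contents = [3, 24, 58, 97]
push(93): heap contents = [3, 24, 58, 93, 97]
pop() → 3: heap contents = [24, 58, 93, 97]
pop() → 24: heap contents = [58, 93, 97]

Answer: 58 93 97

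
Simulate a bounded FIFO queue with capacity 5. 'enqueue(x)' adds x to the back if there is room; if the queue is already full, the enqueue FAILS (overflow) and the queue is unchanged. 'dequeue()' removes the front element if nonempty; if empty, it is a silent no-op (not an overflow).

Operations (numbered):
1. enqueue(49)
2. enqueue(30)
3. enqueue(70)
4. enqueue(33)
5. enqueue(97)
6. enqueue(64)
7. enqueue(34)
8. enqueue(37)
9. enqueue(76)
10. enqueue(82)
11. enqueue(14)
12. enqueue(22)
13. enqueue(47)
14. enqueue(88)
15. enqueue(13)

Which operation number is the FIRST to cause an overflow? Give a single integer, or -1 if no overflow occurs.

Answer: 6

Derivation:
1. enqueue(49): size=1
2. enqueue(30): size=2
3. enqueue(70): size=3
4. enqueue(33): size=4
5. enqueue(97): size=5
6. enqueue(64): size=5=cap → OVERFLOW (fail)
7. enqueue(34): size=5=cap → OVERFLOW (fail)
8. enqueue(37): size=5=cap → OVERFLOW (fail)
9. enqueue(76): size=5=cap → OVERFLOW (fail)
10. enqueue(82): size=5=cap → OVERFLOW (fail)
11. enqueue(14): size=5=cap → OVERFLOW (fail)
12. enqueue(22): size=5=cap → OVERFLOW (fail)
13. enqueue(47): size=5=cap → OVERFLOW (fail)
14. enqueue(88): size=5=cap → OVERFLOW (fail)
15. enqueue(13): size=5=cap → OVERFLOW (fail)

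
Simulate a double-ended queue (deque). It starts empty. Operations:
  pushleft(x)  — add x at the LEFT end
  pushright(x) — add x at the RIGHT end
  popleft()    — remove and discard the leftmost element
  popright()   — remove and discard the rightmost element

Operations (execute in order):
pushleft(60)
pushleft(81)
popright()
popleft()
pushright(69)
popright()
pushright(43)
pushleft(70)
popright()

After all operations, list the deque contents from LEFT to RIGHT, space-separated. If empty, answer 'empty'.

pushleft(60): [60]
pushleft(81): [81, 60]
popright(): [81]
popleft(): []
pushright(69): [69]
popright(): []
pushright(43): [43]
pushleft(70): [70, 43]
popright(): [70]

Answer: 70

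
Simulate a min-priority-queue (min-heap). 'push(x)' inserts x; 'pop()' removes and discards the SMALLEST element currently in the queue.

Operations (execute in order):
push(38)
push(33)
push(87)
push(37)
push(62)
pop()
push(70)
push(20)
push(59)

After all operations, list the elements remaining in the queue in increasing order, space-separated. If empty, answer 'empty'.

push(38): heap contents = [38]
push(33): heap contents = [33, 38]
push(87): heap contents = [33, 38, 87]
push(37): heap contents = [33, 37, 38, 87]
push(62): heap contents = [33, 37, 38, 62, 87]
pop() → 33: heap contents = [37, 38, 62, 87]
push(70): heap contents = [37, 38, 62, 70, 87]
push(20): heap contents = [20, 37, 38, 62, 70, 87]
push(59): heap contents = [20, 37, 38, 59, 62, 70, 87]

Answer: 20 37 38 59 62 70 87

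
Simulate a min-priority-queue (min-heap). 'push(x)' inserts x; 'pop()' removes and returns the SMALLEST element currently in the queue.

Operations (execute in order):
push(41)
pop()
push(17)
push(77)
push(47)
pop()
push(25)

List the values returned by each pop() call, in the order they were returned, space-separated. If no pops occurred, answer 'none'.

push(41): heap contents = [41]
pop() → 41: heap contents = []
push(17): heap contents = [17]
push(77): heap contents = [17, 77]
push(47): heap contents = [17, 47, 77]
pop() → 17: heap contents = [47, 77]
push(25): heap contents = [25, 47, 77]

Answer: 41 17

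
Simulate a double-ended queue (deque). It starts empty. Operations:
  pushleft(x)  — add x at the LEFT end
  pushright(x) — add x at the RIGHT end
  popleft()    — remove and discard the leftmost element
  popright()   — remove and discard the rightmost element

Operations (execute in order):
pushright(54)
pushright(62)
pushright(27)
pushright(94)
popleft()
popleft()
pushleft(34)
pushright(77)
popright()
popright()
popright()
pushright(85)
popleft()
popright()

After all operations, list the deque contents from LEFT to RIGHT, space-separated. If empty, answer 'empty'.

pushright(54): [54]
pushright(62): [54, 62]
pushright(27): [54, 62, 27]
pushright(94): [54, 62, 27, 94]
popleft(): [62, 27, 94]
popleft(): [27, 94]
pushleft(34): [34, 27, 94]
pushright(77): [34, 27, 94, 77]
popright(): [34, 27, 94]
popright(): [34, 27]
popright(): [34]
pushright(85): [34, 85]
popleft(): [85]
popright(): []

Answer: empty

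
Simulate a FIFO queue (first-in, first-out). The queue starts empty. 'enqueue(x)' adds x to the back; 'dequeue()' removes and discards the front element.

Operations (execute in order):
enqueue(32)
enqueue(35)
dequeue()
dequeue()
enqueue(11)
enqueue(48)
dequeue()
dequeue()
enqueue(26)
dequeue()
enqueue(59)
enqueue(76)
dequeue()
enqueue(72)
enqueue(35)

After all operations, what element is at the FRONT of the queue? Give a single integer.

Answer: 76

Derivation:
enqueue(32): queue = [32]
enqueue(35): queue = [32, 35]
dequeue(): queue = [35]
dequeue(): queue = []
enqueue(11): queue = [11]
enqueue(48): queue = [11, 48]
dequeue(): queue = [48]
dequeue(): queue = []
enqueue(26): queue = [26]
dequeue(): queue = []
enqueue(59): queue = [59]
enqueue(76): queue = [59, 76]
dequeue(): queue = [76]
enqueue(72): queue = [76, 72]
enqueue(35): queue = [76, 72, 35]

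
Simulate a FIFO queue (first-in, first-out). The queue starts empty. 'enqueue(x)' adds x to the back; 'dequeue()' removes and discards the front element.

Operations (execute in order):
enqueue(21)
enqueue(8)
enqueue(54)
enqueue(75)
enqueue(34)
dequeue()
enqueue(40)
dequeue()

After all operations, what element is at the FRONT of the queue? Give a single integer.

enqueue(21): queue = [21]
enqueue(8): queue = [21, 8]
enqueue(54): queue = [21, 8, 54]
enqueue(75): queue = [21, 8, 54, 75]
enqueue(34): queue = [21, 8, 54, 75, 34]
dequeue(): queue = [8, 54, 75, 34]
enqueue(40): queue = [8, 54, 75, 34, 40]
dequeue(): queue = [54, 75, 34, 40]

Answer: 54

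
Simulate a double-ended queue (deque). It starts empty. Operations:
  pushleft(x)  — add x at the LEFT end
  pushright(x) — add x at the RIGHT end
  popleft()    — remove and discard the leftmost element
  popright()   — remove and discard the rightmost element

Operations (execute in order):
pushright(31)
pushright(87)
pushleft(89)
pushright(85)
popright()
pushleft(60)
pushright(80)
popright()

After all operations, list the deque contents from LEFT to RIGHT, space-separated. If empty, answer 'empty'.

Answer: 60 89 31 87

Derivation:
pushright(31): [31]
pushright(87): [31, 87]
pushleft(89): [89, 31, 87]
pushright(85): [89, 31, 87, 85]
popright(): [89, 31, 87]
pushleft(60): [60, 89, 31, 87]
pushright(80): [60, 89, 31, 87, 80]
popright(): [60, 89, 31, 87]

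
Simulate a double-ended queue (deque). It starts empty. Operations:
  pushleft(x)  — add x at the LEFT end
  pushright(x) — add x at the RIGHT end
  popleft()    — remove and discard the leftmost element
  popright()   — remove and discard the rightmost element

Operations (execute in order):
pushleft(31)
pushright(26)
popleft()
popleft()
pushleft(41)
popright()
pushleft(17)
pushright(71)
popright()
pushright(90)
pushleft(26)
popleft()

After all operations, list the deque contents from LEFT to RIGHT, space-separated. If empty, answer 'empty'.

pushleft(31): [31]
pushright(26): [31, 26]
popleft(): [26]
popleft(): []
pushleft(41): [41]
popright(): []
pushleft(17): [17]
pushright(71): [17, 71]
popright(): [17]
pushright(90): [17, 90]
pushleft(26): [26, 17, 90]
popleft(): [17, 90]

Answer: 17 90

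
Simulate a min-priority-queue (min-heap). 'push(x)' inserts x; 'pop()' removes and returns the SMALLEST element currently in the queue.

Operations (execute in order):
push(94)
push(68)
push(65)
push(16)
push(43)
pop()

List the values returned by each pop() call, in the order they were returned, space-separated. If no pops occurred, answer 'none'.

Answer: 16

Derivation:
push(94): heap contents = [94]
push(68): heap contents = [68, 94]
push(65): heap contents = [65, 68, 94]
push(16): heap contents = [16, 65, 68, 94]
push(43): heap contents = [16, 43, 65, 68, 94]
pop() → 16: heap contents = [43, 65, 68, 94]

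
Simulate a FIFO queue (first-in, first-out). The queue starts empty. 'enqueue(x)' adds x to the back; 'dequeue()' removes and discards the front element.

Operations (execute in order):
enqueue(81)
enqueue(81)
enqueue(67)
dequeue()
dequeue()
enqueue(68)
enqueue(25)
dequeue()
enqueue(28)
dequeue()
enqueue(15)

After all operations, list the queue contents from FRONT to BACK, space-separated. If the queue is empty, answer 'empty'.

enqueue(81): [81]
enqueue(81): [81, 81]
enqueue(67): [81, 81, 67]
dequeue(): [81, 67]
dequeue(): [67]
enqueue(68): [67, 68]
enqueue(25): [67, 68, 25]
dequeue(): [68, 25]
enqueue(28): [68, 25, 28]
dequeue(): [25, 28]
enqueue(15): [25, 28, 15]

Answer: 25 28 15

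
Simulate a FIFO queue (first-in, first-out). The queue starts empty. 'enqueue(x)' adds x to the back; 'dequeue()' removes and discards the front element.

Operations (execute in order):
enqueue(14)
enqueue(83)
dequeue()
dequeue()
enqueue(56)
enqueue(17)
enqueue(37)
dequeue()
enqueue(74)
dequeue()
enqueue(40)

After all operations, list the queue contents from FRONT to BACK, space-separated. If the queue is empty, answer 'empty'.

enqueue(14): [14]
enqueue(83): [14, 83]
dequeue(): [83]
dequeue(): []
enqueue(56): [56]
enqueue(17): [56, 17]
enqueue(37): [56, 17, 37]
dequeue(): [17, 37]
enqueue(74): [17, 37, 74]
dequeue(): [37, 74]
enqueue(40): [37, 74, 40]

Answer: 37 74 40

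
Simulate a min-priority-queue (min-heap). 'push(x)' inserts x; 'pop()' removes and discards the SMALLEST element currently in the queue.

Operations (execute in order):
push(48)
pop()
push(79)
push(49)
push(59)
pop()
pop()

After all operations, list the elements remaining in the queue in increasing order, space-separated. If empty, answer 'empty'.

Answer: 79

Derivation:
push(48): heap contents = [48]
pop() → 48: heap contents = []
push(79): heap contents = [79]
push(49): heap contents = [49, 79]
push(59): heap contents = [49, 59, 79]
pop() → 49: heap contents = [59, 79]
pop() → 59: heap contents = [79]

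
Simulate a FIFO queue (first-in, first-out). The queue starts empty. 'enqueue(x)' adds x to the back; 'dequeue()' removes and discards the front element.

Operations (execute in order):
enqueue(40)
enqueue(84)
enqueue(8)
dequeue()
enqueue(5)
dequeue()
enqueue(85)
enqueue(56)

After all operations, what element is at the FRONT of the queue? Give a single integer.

Answer: 8

Derivation:
enqueue(40): queue = [40]
enqueue(84): queue = [40, 84]
enqueue(8): queue = [40, 84, 8]
dequeue(): queue = [84, 8]
enqueue(5): queue = [84, 8, 5]
dequeue(): queue = [8, 5]
enqueue(85): queue = [8, 5, 85]
enqueue(56): queue = [8, 5, 85, 56]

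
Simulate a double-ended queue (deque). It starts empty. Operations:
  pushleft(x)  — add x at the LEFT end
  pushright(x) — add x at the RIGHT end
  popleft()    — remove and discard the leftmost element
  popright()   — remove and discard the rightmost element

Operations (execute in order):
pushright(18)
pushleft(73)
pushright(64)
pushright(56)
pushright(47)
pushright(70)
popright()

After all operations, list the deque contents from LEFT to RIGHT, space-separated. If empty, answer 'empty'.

Answer: 73 18 64 56 47

Derivation:
pushright(18): [18]
pushleft(73): [73, 18]
pushright(64): [73, 18, 64]
pushright(56): [73, 18, 64, 56]
pushright(47): [73, 18, 64, 56, 47]
pushright(70): [73, 18, 64, 56, 47, 70]
popright(): [73, 18, 64, 56, 47]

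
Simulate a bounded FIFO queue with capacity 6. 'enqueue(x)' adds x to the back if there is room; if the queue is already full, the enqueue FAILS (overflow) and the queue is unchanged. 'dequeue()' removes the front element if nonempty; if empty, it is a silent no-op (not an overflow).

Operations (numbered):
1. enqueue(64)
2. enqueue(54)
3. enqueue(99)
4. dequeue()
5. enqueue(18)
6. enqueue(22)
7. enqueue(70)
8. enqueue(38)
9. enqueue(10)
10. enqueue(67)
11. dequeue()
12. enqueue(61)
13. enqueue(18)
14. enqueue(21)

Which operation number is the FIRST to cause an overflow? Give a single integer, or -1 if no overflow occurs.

Answer: 9

Derivation:
1. enqueue(64): size=1
2. enqueue(54): size=2
3. enqueue(99): size=3
4. dequeue(): size=2
5. enqueue(18): size=3
6. enqueue(22): size=4
7. enqueue(70): size=5
8. enqueue(38): size=6
9. enqueue(10): size=6=cap → OVERFLOW (fail)
10. enqueue(67): size=6=cap → OVERFLOW (fail)
11. dequeue(): size=5
12. enqueue(61): size=6
13. enqueue(18): size=6=cap → OVERFLOW (fail)
14. enqueue(21): size=6=cap → OVERFLOW (fail)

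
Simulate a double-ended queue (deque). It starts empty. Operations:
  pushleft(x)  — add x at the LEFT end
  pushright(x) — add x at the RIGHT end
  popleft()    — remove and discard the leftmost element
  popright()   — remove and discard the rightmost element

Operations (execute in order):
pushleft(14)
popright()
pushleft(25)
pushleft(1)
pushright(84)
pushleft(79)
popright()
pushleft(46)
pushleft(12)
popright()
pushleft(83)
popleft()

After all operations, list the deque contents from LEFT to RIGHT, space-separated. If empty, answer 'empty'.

Answer: 12 46 79 1

Derivation:
pushleft(14): [14]
popright(): []
pushleft(25): [25]
pushleft(1): [1, 25]
pushright(84): [1, 25, 84]
pushleft(79): [79, 1, 25, 84]
popright(): [79, 1, 25]
pushleft(46): [46, 79, 1, 25]
pushleft(12): [12, 46, 79, 1, 25]
popright(): [12, 46, 79, 1]
pushleft(83): [83, 12, 46, 79, 1]
popleft(): [12, 46, 79, 1]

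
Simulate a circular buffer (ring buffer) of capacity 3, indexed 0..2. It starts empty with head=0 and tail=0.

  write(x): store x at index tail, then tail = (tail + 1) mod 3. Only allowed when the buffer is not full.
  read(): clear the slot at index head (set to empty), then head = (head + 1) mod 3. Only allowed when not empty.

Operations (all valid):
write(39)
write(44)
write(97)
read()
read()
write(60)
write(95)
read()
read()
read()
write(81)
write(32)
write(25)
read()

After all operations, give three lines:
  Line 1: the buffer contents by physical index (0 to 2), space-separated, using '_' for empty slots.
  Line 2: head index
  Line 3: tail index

Answer: 32 25 _
0
2

Derivation:
write(39): buf=[39 _ _], head=0, tail=1, size=1
write(44): buf=[39 44 _], head=0, tail=2, size=2
write(97): buf=[39 44 97], head=0, tail=0, size=3
read(): buf=[_ 44 97], head=1, tail=0, size=2
read(): buf=[_ _ 97], head=2, tail=0, size=1
write(60): buf=[60 _ 97], head=2, tail=1, size=2
write(95): buf=[60 95 97], head=2, tail=2, size=3
read(): buf=[60 95 _], head=0, tail=2, size=2
read(): buf=[_ 95 _], head=1, tail=2, size=1
read(): buf=[_ _ _], head=2, tail=2, size=0
write(81): buf=[_ _ 81], head=2, tail=0, size=1
write(32): buf=[32 _ 81], head=2, tail=1, size=2
write(25): buf=[32 25 81], head=2, tail=2, size=3
read(): buf=[32 25 _], head=0, tail=2, size=2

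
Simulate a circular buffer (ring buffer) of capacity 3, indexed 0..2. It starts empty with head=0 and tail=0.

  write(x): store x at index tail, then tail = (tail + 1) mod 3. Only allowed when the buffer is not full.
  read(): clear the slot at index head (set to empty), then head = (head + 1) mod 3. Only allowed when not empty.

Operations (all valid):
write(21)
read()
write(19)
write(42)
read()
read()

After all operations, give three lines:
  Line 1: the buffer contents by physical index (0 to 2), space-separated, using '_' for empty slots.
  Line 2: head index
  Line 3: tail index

write(21): buf=[21 _ _], head=0, tail=1, size=1
read(): buf=[_ _ _], head=1, tail=1, size=0
write(19): buf=[_ 19 _], head=1, tail=2, size=1
write(42): buf=[_ 19 42], head=1, tail=0, size=2
read(): buf=[_ _ 42], head=2, tail=0, size=1
read(): buf=[_ _ _], head=0, tail=0, size=0

Answer: _ _ _
0
0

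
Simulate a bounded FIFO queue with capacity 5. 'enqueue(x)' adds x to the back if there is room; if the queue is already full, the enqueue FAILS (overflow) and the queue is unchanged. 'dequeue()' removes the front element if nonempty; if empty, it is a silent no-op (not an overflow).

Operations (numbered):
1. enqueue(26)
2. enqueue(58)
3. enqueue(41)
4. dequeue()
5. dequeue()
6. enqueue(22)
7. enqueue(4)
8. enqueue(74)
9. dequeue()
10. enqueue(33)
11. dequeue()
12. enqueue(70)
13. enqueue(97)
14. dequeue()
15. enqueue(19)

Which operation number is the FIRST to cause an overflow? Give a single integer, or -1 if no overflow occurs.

1. enqueue(26): size=1
2. enqueue(58): size=2
3. enqueue(41): size=3
4. dequeue(): size=2
5. dequeue(): size=1
6. enqueue(22): size=2
7. enqueue(4): size=3
8. enqueue(74): size=4
9. dequeue(): size=3
10. enqueue(33): size=4
11. dequeue(): size=3
12. enqueue(70): size=4
13. enqueue(97): size=5
14. dequeue(): size=4
15. enqueue(19): size=5

Answer: -1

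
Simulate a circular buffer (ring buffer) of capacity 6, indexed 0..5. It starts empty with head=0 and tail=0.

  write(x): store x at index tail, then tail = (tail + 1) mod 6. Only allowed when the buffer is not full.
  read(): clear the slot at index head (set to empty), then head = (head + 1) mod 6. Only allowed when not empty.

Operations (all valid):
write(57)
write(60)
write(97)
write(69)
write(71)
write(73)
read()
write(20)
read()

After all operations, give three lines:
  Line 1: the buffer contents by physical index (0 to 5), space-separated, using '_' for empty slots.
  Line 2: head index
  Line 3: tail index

Answer: 20 _ 97 69 71 73
2
1

Derivation:
write(57): buf=[57 _ _ _ _ _], head=0, tail=1, size=1
write(60): buf=[57 60 _ _ _ _], head=0, tail=2, size=2
write(97): buf=[57 60 97 _ _ _], head=0, tail=3, size=3
write(69): buf=[57 60 97 69 _ _], head=0, tail=4, size=4
write(71): buf=[57 60 97 69 71 _], head=0, tail=5, size=5
write(73): buf=[57 60 97 69 71 73], head=0, tail=0, size=6
read(): buf=[_ 60 97 69 71 73], head=1, tail=0, size=5
write(20): buf=[20 60 97 69 71 73], head=1, tail=1, size=6
read(): buf=[20 _ 97 69 71 73], head=2, tail=1, size=5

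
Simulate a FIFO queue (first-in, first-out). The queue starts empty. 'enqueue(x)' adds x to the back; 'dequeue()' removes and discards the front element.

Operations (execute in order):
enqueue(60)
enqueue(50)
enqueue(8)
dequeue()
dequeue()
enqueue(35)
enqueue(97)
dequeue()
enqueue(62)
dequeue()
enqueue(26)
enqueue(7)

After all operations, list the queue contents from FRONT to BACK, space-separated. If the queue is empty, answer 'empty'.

Answer: 97 62 26 7

Derivation:
enqueue(60): [60]
enqueue(50): [60, 50]
enqueue(8): [60, 50, 8]
dequeue(): [50, 8]
dequeue(): [8]
enqueue(35): [8, 35]
enqueue(97): [8, 35, 97]
dequeue(): [35, 97]
enqueue(62): [35, 97, 62]
dequeue(): [97, 62]
enqueue(26): [97, 62, 26]
enqueue(7): [97, 62, 26, 7]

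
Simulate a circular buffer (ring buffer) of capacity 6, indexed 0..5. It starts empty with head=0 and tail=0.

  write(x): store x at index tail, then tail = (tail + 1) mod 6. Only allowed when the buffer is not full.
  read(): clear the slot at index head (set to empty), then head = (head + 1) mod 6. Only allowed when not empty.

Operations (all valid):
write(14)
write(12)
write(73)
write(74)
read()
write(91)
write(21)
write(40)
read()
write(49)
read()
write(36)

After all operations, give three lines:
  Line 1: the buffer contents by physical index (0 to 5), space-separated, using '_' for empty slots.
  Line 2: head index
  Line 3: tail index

write(14): buf=[14 _ _ _ _ _], head=0, tail=1, size=1
write(12): buf=[14 12 _ _ _ _], head=0, tail=2, size=2
write(73): buf=[14 12 73 _ _ _], head=0, tail=3, size=3
write(74): buf=[14 12 73 74 _ _], head=0, tail=4, size=4
read(): buf=[_ 12 73 74 _ _], head=1, tail=4, size=3
write(91): buf=[_ 12 73 74 91 _], head=1, tail=5, size=4
write(21): buf=[_ 12 73 74 91 21], head=1, tail=0, size=5
write(40): buf=[40 12 73 74 91 21], head=1, tail=1, size=6
read(): buf=[40 _ 73 74 91 21], head=2, tail=1, size=5
write(49): buf=[40 49 73 74 91 21], head=2, tail=2, size=6
read(): buf=[40 49 _ 74 91 21], head=3, tail=2, size=5
write(36): buf=[40 49 36 74 91 21], head=3, tail=3, size=6

Answer: 40 49 36 74 91 21
3
3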